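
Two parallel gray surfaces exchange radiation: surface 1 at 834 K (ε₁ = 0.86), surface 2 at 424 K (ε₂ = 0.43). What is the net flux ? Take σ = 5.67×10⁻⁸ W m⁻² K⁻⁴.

q ≈ 10300 W/m²

For two large parallel gray plates, q = σ(T₁⁴ − T₂⁴) / (1/ε₁ + 1/ε₂ − 1).
1/ε₁ + 1/ε₂ − 1 = 1/0.86 + 1/0.43 − 1 = 2.488.
T₁⁴ − T₂⁴ = 4.84×10^11 − 3.23×10^10 = 4.51×10^11 K⁴.
q = 5.67×10⁻⁸ × 4.51×10^11 / 2.488 = 10300 W/m².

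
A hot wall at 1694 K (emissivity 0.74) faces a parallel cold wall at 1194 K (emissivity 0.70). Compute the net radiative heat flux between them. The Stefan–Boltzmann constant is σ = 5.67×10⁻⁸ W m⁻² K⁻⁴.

q ≈ 1.98×10^5 W/m²

For two large parallel gray plates, q = σ(T₁⁴ − T₂⁴) / (1/ε₁ + 1/ε₂ − 1).
1/ε₁ + 1/ε₂ − 1 = 1/0.74 + 1/0.70 − 1 = 1.780.
T₁⁴ − T₂⁴ = 8.23×10^12 − 2.03×10^12 = 6.20×10^12 K⁴.
q = 5.67×10⁻⁸ × 6.20×10^12 / 1.780 = 1.98×10^5 W/m².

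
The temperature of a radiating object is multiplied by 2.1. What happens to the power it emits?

P ∝ T⁴, so the power scales as (2.1)⁴ = 19.4.

factor ≈ 19.4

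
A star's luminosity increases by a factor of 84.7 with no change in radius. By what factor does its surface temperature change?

P ∝ T⁴ ⇒ T ∝ P^(1/4), so T scales by (84.7)^(1/4) = 3.03.

factor ≈ 3.03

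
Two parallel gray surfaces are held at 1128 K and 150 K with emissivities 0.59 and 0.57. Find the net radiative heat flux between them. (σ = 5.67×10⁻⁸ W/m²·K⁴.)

q ≈ 37500 W/m²

For two large parallel gray plates, q = σ(T₁⁴ − T₂⁴) / (1/ε₁ + 1/ε₂ − 1).
1/ε₁ + 1/ε₂ − 1 = 1/0.59 + 1/0.57 − 1 = 2.449.
T₁⁴ − T₂⁴ = 1.62×10^12 − 5.06×10^8 = 1.62×10^12 K⁴.
q = 5.67×10⁻⁸ × 1.62×10^12 / 2.449 = 37500 W/m².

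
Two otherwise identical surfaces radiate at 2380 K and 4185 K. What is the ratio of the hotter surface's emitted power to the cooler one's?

ratio ≈ 9.56

P ∝ T⁴, so the ratio is (4185/2380)⁴ = (1.758)⁴ = 9.56.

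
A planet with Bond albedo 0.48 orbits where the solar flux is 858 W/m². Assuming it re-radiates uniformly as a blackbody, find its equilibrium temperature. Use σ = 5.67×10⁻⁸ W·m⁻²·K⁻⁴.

Power absorbed = (1−a)S·πR²; power emitted = 4πR²σT⁴. Equating and cancelling πR²:
T = ((1−a)S / 4σ)^(1/4) = (446 / (4 × 5.67×10⁻⁸))^(1/4) = (1.97×10^9)^(1/4).
T = 211 K.

T ≈ 211 K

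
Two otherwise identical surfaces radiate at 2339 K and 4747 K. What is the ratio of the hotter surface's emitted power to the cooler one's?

ratio ≈ 17.0

P ∝ T⁴, so the ratio is (4747/2339)⁴ = (2.029)⁴ = 17.0.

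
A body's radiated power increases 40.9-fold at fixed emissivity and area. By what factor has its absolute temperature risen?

factor ≈ 2.53

P ∝ T⁴ ⇒ T ∝ P^(1/4), so T scales by (40.9)^(1/4) = 2.53.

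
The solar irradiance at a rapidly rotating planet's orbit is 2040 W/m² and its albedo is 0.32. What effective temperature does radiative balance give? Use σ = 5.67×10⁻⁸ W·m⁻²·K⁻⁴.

T ≈ 280 K

Power absorbed = (1−a)S·πR²; power emitted = 4πR²σT⁴. Equating and cancelling πR²:
T = ((1−a)S / 4σ)^(1/4) = (1390 / (4 × 5.67×10⁻⁸))^(1/4) = (6.12×10^9)^(1/4).
T = 280 K.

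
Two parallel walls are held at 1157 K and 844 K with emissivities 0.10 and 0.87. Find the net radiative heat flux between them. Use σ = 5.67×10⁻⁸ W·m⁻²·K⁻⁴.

q ≈ 7180 W/m²

For two large parallel gray plates, q = σ(T₁⁴ − T₂⁴) / (1/ε₁ + 1/ε₂ − 1).
1/ε₁ + 1/ε₂ − 1 = 1/0.10 + 1/0.87 − 1 = 10.15.
T₁⁴ − T₂⁴ = 1.79×10^12 − 5.07×10^11 = 1.28×10^12 K⁴.
q = 5.67×10⁻⁸ × 1.28×10^12 / 10.15 = 7180 W/m².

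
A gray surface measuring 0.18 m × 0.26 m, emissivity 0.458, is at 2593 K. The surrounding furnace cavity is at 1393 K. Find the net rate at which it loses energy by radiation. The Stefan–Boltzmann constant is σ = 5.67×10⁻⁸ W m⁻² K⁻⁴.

Q ≈ 50400 W

A = 0.18 × 0.26 = 0.0468 m².
Q = εσA(T⁴ − T_s⁴). T⁴ − T_s⁴ = (2593)⁴ − (1393)⁴ = 4.52×10^13 − 3.77×10^12 = 4.14×10^13 K⁴.
Q = 0.458 × 5.67×10⁻⁸ × 0.0468 × 4.14×10^13 = 50400 W.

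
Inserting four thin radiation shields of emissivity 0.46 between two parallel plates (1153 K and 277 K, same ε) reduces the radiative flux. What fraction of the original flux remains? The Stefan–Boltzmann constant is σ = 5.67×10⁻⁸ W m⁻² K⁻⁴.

With N identical shields there are N+1 = 5 gaps in series, each with the same radiative resistance, so the flux falls to 1/(N+1) of its unshielded value.

ratio ≈ 0.200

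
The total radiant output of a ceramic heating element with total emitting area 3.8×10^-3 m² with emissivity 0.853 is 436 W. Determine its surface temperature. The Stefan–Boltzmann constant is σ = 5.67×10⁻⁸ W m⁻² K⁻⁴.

T ≈ 1240 K

From P = εσAT⁴, T = (P / εσA)^(1/4) = (436 / (0.853 × 5.67×10⁻⁸ × 3.80×10^-3))^(1/4).
T = (2.37×10^12)^(1/4) = 1240 K.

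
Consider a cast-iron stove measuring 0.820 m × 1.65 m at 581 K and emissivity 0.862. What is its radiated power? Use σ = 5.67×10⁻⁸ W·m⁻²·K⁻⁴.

P ≈ 7540 W

A = 0.820 × 1.65 = 1.35 m².
P = εσAT⁴ = 0.862 × 5.67×10⁻⁸ × 1.35 × (581)⁴ = 0.862 × 5.67×10⁻⁸ × 1.35 × 1.14×10^11.
P = 7540 W.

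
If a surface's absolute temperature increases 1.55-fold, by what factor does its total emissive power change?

P ∝ T⁴, so the power scales as (1.55)⁴ = 5.77.

factor ≈ 5.77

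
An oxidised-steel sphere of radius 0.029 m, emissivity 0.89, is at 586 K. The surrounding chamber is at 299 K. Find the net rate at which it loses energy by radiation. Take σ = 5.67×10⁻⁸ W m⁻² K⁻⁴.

Q ≈ 58.6 W

A = 4πr² = 4π × (0.029)² = 0.0106 m².
Q = εσA(T⁴ − T_s⁴). T⁴ − T_s⁴ = (586)⁴ − (299)⁴ = 1.18×10^11 − 7.99×10^9 = 1.10×10^11 K⁴.
Q = 0.89 × 5.67×10⁻⁸ × 0.0106 × 1.10×10^11 = 58.6 W.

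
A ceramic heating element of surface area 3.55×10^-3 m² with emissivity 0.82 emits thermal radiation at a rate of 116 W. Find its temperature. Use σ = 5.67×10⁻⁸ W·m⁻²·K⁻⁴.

T ≈ 916 K

From P = εσAT⁴, T = (P / εσA)^(1/4) = (116 / (0.82 × 5.67×10⁻⁸ × 3.55×10^-3))^(1/4).
T = (7.03×10^11)^(1/4) = 916 K.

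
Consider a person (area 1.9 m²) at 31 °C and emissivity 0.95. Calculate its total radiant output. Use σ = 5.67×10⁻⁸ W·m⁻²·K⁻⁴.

P ≈ 874 W

31 °C = 304 K.
Stefan–Boltzmann: P = εσAT⁴ = 0.95 × 5.67×10⁻⁸ × 1.90 × (304)⁴ = 0.95 × 5.67×10⁻⁸ × 1.90 × 8.54×10^9.
P = 874 W.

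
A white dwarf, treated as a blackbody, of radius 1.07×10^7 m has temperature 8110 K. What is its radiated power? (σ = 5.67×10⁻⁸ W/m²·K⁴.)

P ≈ 3.53×10^23 W

A = 4πr² = 4π × (1.07×10^7)² = 1.44×10^15 m².
P = σAT⁴ = 5.67×10⁻⁸ × 1.44×10^15 × (8110)⁴ = 5.67×10⁻⁸ × 1.44×10^15 × 4.33×10^15.
P = 3.53×10^23 W.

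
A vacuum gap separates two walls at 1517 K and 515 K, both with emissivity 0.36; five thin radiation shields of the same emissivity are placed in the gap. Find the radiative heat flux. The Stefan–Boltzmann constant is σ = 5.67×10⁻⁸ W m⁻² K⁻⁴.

q ≈ 10800 W/m²

Each of the 6 gaps contributes resistance (2/ε − 1) = 2/0.36 − 1 = 4.556; total = 27.33.
q = σ(T₁⁴ − T₂⁴) / 27.33 = 5.67×10⁻⁸ × 5.23×10^12 / 27.33 = 10800 W/m².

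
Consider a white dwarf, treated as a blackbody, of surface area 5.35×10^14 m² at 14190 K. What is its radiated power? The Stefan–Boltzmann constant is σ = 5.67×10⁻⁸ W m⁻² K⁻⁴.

P = σAT⁴ = 5.67×10⁻⁸ × 5.35×10^14 × (14190)⁴ = 5.67×10⁻⁸ × 5.35×10^14 × 4.05×10^16.
P = 1.23×10^24 W.

P ≈ 1.23×10^24 W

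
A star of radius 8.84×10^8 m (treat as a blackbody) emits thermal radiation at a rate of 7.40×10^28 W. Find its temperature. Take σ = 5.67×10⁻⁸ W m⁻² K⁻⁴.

A = 4πr² = 4π × (8.84×10^8)² = 9.82×10^18 m².
From P = σAT⁴, T = (P / σA)^(1/4) = (7.40×10^28 / (5.67×10⁻⁸ × 9.82×10^18))^(1/4).
T = (1.33×10^17)^(1/4) = 19100 K.

T ≈ 19100 K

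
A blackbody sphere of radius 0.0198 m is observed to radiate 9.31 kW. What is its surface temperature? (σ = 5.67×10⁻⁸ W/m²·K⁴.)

A = 4πr² = 4π × (0.0198)² = 4.93×10^-3 m².
From P = σAT⁴, T = (P / σA)^(1/4) = (9310 / (5.67×10⁻⁸ × 4.93×10^-3))^(1/4).
T = (3.33×10^13)^(1/4) = 2400 K.

T ≈ 2400 K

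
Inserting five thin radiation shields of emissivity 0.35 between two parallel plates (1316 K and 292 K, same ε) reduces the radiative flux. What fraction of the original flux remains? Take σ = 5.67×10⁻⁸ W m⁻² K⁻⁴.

ratio ≈ 0.167

With N identical shields there are N+1 = 6 gaps in series, each with the same radiative resistance, so the flux falls to 1/(N+1) of its unshielded value.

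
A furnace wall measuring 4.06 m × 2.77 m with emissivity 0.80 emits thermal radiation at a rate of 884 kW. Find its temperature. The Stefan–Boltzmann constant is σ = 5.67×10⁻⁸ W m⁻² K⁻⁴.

T ≈ 1150 K

A = 4.06 × 2.77 = 11.2 m².
From P = εσAT⁴, T = (P / εσA)^(1/4) = (8.84×10^5 / (0.80 × 5.67×10⁻⁸ × 11.2))^(1/4).
T = (1.73×10^12)^(1/4) = 1150 K.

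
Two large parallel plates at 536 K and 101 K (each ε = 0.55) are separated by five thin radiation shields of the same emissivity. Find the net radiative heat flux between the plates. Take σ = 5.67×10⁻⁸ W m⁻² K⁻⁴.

Each of the 6 gaps contributes resistance (2/ε − 1) = 2/0.55 − 1 = 2.636; total = 15.82.
q = σ(T₁⁴ − T₂⁴) / 15.82 = 5.67×10⁻⁸ × 8.24×10^10 / 15.82 = 295 W/m².

q ≈ 295 W/m²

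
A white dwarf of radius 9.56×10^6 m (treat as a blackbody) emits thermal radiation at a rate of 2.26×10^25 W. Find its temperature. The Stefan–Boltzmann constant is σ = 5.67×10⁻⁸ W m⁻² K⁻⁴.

A = 4πr² = 4π × (9.56×10^6)² = 1.15×10^15 m².
From P = σAT⁴, T = (P / σA)^(1/4) = (2.26×10^25 / (5.67×10⁻⁸ × 1.15×10^15))^(1/4).
T = (3.47×10^17)^(1/4) = 24300 K.

T ≈ 24300 K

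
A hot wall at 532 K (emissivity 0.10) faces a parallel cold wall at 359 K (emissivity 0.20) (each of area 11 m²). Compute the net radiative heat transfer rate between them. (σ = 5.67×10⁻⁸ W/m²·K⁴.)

For two large parallel gray plates, q = σ(T₁⁴ − T₂⁴) / (1/ε₁ + 1/ε₂ − 1).
1/ε₁ + 1/ε₂ − 1 = 1/0.10 + 1/0.20 − 1 = 14.00.
T₁⁴ − T₂⁴ = 8.01×10^10 − 1.66×10^10 = 6.35×10^10 K⁴.
q = 5.67×10⁻⁸ × 6.35×10^10 / 14.00 = 257 W/m².
Q = q·A = 257 × 11 = 2830 W.

Q ≈ 2830 W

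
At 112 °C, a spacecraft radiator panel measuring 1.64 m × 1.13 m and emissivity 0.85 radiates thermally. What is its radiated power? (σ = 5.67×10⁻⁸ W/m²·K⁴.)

P ≈ 1960 W

A = 1.64 × 1.13 = 1.85 m².
112 °C = 385 K.
P = εσAT⁴ = 0.85 × 5.67×10⁻⁸ × 1.85 × (385)⁴ = 0.85 × 5.67×10⁻⁸ × 1.85 × 2.20×10^10.
P = 1960 W.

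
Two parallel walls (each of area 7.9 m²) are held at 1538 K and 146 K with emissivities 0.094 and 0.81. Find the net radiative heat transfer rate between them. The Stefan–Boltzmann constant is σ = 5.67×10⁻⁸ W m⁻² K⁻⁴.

For two large parallel gray plates, q = σ(T₁⁴ − T₂⁴) / (1/ε₁ + 1/ε₂ − 1).
1/ε₁ + 1/ε₂ − 1 = 1/0.094 + 1/0.81 − 1 = 10.87.
T₁⁴ − T₂⁴ = 5.60×10^12 − 4.54×10^8 = 5.59×10^12 K⁴.
q = 5.67×10⁻⁸ × 5.59×10^12 / 10.87 = 29200 W/m².
Q = q·A = 29200 × 7.9 = 2.30×10^5 W.

Q ≈ 2.30×10^5 W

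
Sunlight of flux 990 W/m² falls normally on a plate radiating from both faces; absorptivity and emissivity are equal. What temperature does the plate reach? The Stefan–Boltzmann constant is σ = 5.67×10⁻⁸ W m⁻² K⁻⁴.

Absorbed flux αS = emitted flux 2εσT⁴ per unit area; with α = ε this gives T = (S/2σ)^(1/4).
T = (990 / (2 × 5.67×10⁻⁸))^(1/4) = (8.73×10^9)^(1/4).
T = 306 K.

T ≈ 306 K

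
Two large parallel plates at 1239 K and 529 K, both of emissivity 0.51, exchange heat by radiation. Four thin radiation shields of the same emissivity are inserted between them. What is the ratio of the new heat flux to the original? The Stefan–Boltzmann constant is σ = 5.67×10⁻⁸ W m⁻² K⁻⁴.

With N identical shields there are N+1 = 5 gaps in series, each with the same radiative resistance, so the flux falls to 1/(N+1) of its unshielded value.

ratio ≈ 0.200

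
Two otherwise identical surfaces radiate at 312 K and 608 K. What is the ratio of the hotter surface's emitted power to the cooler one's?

ratio ≈ 14.4

P ∝ T⁴, so the ratio is (608/312)⁴ = (1.949)⁴ = 14.4.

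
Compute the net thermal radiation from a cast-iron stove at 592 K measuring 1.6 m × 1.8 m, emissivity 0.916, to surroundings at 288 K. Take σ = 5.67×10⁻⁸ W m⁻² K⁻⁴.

Q ≈ 17300 W

A = 1.6 × 1.8 = 2.88 m².
Q = εσA(T⁴ − T_s⁴). T⁴ − T_s⁴ = (592)⁴ − (288)⁴ = 1.23×10^11 − 6.88×10^9 = 1.16×10^11 K⁴.
Q = 0.916 × 5.67×10⁻⁸ × 2.88 × 1.16×10^11 = 17300 W.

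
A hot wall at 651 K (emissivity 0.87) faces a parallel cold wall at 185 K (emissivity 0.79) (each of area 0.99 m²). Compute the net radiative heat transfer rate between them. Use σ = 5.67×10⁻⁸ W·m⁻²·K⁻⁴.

Q ≈ 7080 W

For two large parallel gray plates, q = σ(T₁⁴ − T₂⁴) / (1/ε₁ + 1/ε₂ − 1).
1/ε₁ + 1/ε₂ − 1 = 1/0.87 + 1/0.79 − 1 = 1.415.
T₁⁴ − T₂⁴ = 1.80×10^11 − 1.17×10^9 = 1.78×10^11 K⁴.
q = 5.67×10⁻⁸ × 1.78×10^11 / 1.415 = 7150 W/m².
Q = q·A = 7150 × 0.99 = 7080 W.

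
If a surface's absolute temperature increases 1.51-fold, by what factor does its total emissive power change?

factor ≈ 5.20

P ∝ T⁴, so the power scales as (1.51)⁴ = 5.20.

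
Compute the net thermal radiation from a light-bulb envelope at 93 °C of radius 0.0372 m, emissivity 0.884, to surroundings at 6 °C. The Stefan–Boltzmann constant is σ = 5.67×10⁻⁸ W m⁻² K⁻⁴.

A = 4πr² = 4π × (0.0372)² = 0.0174 m².
Convert: 93 °C = 366 K; 6 °C = 279 K.
Q = εσA(T⁴ − T_s⁴). T⁴ − T_s⁴ = (366)⁴ − (279)⁴ = 1.79×10^10 − 6.06×10^9 = 1.19×10^10 K⁴.
Q = 0.884 × 5.67×10⁻⁸ × 0.0174 × 1.19×10^10 = 10.4 W.

Q ≈ 10.4 W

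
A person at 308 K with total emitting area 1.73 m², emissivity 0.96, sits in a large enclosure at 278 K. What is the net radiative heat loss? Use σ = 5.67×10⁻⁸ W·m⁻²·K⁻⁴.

Q = εσA(T⁴ − T_s⁴). T⁴ − T_s⁴ = (308)⁴ − (278)⁴ = 9.00×10^9 − 5.97×10^9 = 3.03×10^9 K⁴.
Q = 0.96 × 5.67×10⁻⁸ × 1.73 × 3.03×10^9 = 285 W.

Q ≈ 285 W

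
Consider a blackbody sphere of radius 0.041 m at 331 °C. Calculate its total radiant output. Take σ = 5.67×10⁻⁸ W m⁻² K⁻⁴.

A = 4πr² = 4π × (0.041)² = 0.0211 m².
331 °C = 604 K.
P = σAT⁴ = 5.67×10⁻⁸ × 0.0211 × (604)⁴ = 5.67×10⁻⁸ × 0.0211 × 1.33×10^11.
P = 159 W.

P ≈ 159 W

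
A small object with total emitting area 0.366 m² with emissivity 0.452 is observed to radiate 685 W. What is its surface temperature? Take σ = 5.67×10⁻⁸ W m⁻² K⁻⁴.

T ≈ 520 K

From P = εσAT⁴, T = (P / εσA)^(1/4) = (685 / (0.452 × 5.67×10⁻⁸ × 0.366))^(1/4).
T = (7.30×10^10)^(1/4) = 520 K.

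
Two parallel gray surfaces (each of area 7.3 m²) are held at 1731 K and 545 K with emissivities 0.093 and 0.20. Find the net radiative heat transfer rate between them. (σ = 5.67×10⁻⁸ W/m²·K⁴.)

Q ≈ 2.49×10^5 W

For two large parallel gray plates, q = σ(T₁⁴ − T₂⁴) / (1/ε₁ + 1/ε₂ − 1).
1/ε₁ + 1/ε₂ − 1 = 1/0.093 + 1/0.20 − 1 = 14.75.
T₁⁴ − T₂⁴ = 8.98×10^12 − 8.82×10^10 = 8.89×10^12 K⁴.
q = 5.67×10⁻⁸ × 8.89×10^12 / 14.75 = 34200 W/m².
Q = q·A = 34200 × 7.3 = 2.49×10^5 W.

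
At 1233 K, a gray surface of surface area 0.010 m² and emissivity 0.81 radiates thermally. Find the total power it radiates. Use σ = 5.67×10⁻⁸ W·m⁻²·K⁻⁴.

Stefan–Boltzmann: P = εσAT⁴ = 0.81 × 5.67×10⁻⁸ × 0.0100 × (1233)⁴ = 0.81 × 5.67×10⁻⁸ × 0.0100 × 2.31×10^12.
P = 1060 W.

P ≈ 1060 W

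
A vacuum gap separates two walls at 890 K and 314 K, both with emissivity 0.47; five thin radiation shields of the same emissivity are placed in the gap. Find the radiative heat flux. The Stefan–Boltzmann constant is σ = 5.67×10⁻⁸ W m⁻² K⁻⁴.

q ≈ 1790 W/m²

Each of the 6 gaps contributes resistance (2/ε − 1) = 2/0.47 − 1 = 3.255; total = 19.53.
q = σ(T₁⁴ − T₂⁴) / 19.53 = 5.67×10⁻⁸ × 6.18×10^11 / 19.53 = 1790 W/m².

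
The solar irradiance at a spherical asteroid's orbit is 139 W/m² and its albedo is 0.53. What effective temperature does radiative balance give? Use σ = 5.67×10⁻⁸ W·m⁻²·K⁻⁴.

T ≈ 130 K

Power absorbed = (1−a)S·πR²; power emitted = 4πR²σT⁴. Equating and cancelling πR²:
T = ((1−a)S / 4σ)^(1/4) = (65.3 / (4 × 5.67×10⁻⁸))^(1/4) = (2.88×10^8)^(1/4).
T = 130 K.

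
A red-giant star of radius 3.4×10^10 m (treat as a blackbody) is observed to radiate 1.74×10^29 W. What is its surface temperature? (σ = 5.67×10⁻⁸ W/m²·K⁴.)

A = 4πr² = 4π × (3.4×10^10)² = 1.45×10^22 m².
From P = σAT⁴, T = (P / σA)^(1/4) = (1.74×10^29 / (5.67×10⁻⁸ × 1.45×10^22))^(1/4).
T = (2.11×10^14)^(1/4) = 3810 K.

T ≈ 3810 K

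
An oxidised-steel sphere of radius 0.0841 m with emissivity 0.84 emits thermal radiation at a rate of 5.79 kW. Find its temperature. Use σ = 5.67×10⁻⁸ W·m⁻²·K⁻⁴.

A = 4πr² = 4π × (0.0841)² = 0.0889 m².
From P = εσAT⁴, T = (P / εσA)^(1/4) = (5790 / (0.84 × 5.67×10⁻⁸ × 0.0889))^(1/4).
T = (1.37×10^12)^(1/4) = 1080 K.

T ≈ 1080 K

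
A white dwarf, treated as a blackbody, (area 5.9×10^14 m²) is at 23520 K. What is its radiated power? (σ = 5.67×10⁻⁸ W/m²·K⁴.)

P = σAT⁴ = 5.67×10⁻⁸ × 5.90×10^14 × (23520)⁴ = 5.67×10⁻⁸ × 5.90×10^14 × 3.06×10^17.
P = 1.02×10^25 W.

P ≈ 1.02×10^25 W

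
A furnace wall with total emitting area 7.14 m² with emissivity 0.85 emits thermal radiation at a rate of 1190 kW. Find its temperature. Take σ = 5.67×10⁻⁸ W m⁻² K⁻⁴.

From P = εσAT⁴, T = (P / εσA)^(1/4) = (1.19×10^6 / (0.85 × 5.67×10⁻⁸ × 7.14))^(1/4).
T = (3.46×10^12)^(1/4) = 1360 K.

T ≈ 1360 K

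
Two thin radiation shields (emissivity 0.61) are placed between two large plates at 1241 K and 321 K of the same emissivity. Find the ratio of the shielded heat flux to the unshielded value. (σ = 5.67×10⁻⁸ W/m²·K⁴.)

ratio ≈ 0.333

With N identical shields there are N+1 = 3 gaps in series, each with the same radiative resistance, so the flux falls to 1/(N+1) of its unshielded value.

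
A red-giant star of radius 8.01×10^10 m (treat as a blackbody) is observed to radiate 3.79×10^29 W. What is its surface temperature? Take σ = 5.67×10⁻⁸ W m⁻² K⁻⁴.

T ≈ 3020 K

A = 4πr² = 4π × (8.01×10^10)² = 8.06×10^22 m².
From P = σAT⁴, T = (P / σA)^(1/4) = (3.79×10^29 / (5.67×10⁻⁸ × 8.06×10^22))^(1/4).
T = (8.29×10^13)^(1/4) = 3020 K.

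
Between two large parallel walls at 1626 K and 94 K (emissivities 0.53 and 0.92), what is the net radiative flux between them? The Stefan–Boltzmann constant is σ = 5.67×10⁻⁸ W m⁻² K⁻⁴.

For two large parallel gray plates, q = σ(T₁⁴ − T₂⁴) / (1/ε₁ + 1/ε₂ − 1).
1/ε₁ + 1/ε₂ − 1 = 1/0.53 + 1/0.92 − 1 = 1.974.
T₁⁴ − T₂⁴ = 6.99×10^12 − 7.81×10^7 = 6.99×10^12 K⁴.
q = 5.67×10⁻⁸ × 6.99×10^12 / 1.974 = 2.01×10^5 W/m².

q ≈ 2.01×10^5 W/m²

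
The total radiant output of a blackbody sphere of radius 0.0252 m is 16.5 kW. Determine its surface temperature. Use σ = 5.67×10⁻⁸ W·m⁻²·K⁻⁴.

A = 4πr² = 4π × (0.0252)² = 7.98×10^-3 m².
From P = σAT⁴, T = (P / σA)^(1/4) = (16500 / (5.67×10⁻⁸ × 7.98×10^-3))^(1/4).
T = (3.65×10^13)^(1/4) = 2460 K.

T ≈ 2460 K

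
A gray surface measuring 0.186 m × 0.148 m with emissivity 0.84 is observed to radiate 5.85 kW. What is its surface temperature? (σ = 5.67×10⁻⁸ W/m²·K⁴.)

T ≈ 1450 K

A = 0.186 × 0.148 = 0.0275 m².
From P = εσAT⁴, T = (P / εσA)^(1/4) = (5850 / (0.84 × 5.67×10⁻⁸ × 0.0275))^(1/4).
T = (4.46×10^12)^(1/4) = 1450 K.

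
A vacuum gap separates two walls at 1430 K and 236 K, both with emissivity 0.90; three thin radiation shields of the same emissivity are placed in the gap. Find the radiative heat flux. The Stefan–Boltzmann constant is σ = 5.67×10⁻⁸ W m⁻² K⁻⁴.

Each of the 4 gaps contributes resistance (2/ε − 1) = 2/0.90 − 1 = 1.222; total = 4.889.
q = σ(T₁⁴ − T₂⁴) / 4.889 = 5.67×10⁻⁸ × 4.18×10^12 / 4.889 = 48500 W/m².

q ≈ 48500 W/m²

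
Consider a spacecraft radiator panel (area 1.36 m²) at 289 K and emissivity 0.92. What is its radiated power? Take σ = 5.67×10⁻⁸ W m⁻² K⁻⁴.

P = εσAT⁴ = 0.92 × 5.67×10⁻⁸ × 1.36 × (289)⁴ = 0.92 × 5.67×10⁻⁸ × 1.36 × 6.98×10^9.
P = 495 W.

P ≈ 495 W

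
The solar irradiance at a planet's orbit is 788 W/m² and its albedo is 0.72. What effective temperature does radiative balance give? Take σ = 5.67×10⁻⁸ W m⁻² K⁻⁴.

Power absorbed = (1−a)S·πR²; power emitted = 4πR²σT⁴. Equating and cancelling πR²:
T = ((1−a)S / 4σ)^(1/4) = (221 / (4 × 5.67×10⁻⁸))^(1/4) = (9.73×10^8)^(1/4).
T = 177 K.

T ≈ 177 K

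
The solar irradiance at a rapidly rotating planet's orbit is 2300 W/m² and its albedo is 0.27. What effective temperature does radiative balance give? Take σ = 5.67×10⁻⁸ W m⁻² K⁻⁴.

T ≈ 293 K

Power absorbed = (1−a)S·πR²; power emitted = 4πR²σT⁴. Equating and cancelling πR²:
T = ((1−a)S / 4σ)^(1/4) = (1680 / (4 × 5.67×10⁻⁸))^(1/4) = (7.40×10^9)^(1/4).
T = 293 K.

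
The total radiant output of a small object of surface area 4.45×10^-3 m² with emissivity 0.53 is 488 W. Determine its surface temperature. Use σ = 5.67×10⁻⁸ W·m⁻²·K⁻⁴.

T ≈ 1380 K

From P = εσAT⁴, T = (P / εσA)^(1/4) = (488 / (0.53 × 5.67×10⁻⁸ × 4.45×10^-3))^(1/4).
T = (3.65×10^12)^(1/4) = 1380 K.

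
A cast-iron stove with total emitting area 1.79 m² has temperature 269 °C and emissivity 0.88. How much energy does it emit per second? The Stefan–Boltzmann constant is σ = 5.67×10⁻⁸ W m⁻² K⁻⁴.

P ≈ 7710 W

269 °C = 542 K.
P = εσAT⁴ = 0.88 × 5.67×10⁻⁸ × 1.79 × (542)⁴ = 0.88 × 5.67×10⁻⁸ × 1.79 × 8.63×10^10.
P = 7710 W.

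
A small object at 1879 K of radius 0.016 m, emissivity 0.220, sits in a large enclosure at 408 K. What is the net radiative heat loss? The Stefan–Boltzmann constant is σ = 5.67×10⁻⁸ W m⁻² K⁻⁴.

Q ≈ 499 W

A = 4πr² = 4π × (0.016)² = 3.22×10^-3 m².
Q = εσA(T⁴ − T_s⁴). T⁴ − T_s⁴ = (1879)⁴ − (408)⁴ = 1.25×10^13 − 2.77×10^10 = 1.24×10^13 K⁴.
Q = 0.220 × 5.67×10⁻⁸ × 3.22×10^-3 × 1.24×10^13 = 499 W.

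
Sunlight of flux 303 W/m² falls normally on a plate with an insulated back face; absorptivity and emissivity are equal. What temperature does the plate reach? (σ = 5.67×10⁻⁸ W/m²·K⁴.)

Absorbed flux αS = emitted flux εσT⁴ (one radiating face); with α = ε, T = (S/σ)^(1/4).
T = (303 / 5.67×10⁻⁸)^(1/4) = (5.34×10^9)^(1/4).
T = 270 K.

T ≈ 270 K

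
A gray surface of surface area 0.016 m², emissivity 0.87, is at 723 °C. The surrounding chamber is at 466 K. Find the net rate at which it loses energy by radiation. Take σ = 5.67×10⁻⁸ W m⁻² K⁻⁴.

Q ≈ 739 W

Convert: 723 °C = 996 K.
Q = εσA(T⁴ − T_s⁴). T⁴ − T_s⁴ = (996)⁴ − (466)⁴ = 9.84×10^11 − 4.72×10^10 = 9.37×10^11 K⁴.
Q = 0.87 × 5.67×10⁻⁸ × 0.0160 × 9.37×10^11 = 739 W.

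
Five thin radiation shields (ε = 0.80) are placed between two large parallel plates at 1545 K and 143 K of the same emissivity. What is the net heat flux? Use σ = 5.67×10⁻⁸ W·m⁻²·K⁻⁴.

q ≈ 35900 W/m²

Each of the 6 gaps contributes resistance (2/ε − 1) = 2/0.80 − 1 = 1.500; total = 9.000.
q = σ(T₁⁴ − T₂⁴) / 9.000 = 5.67×10⁻⁸ × 5.70×10^12 / 9.000 = 35900 W/m².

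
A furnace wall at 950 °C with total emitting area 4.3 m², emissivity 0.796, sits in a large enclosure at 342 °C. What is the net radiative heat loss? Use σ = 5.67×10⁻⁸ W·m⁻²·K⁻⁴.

Convert: 950 °C = 1223 K; 342 °C = 615 K.
Q = εσA(T⁴ − T_s⁴). T⁴ − T_s⁴ = (1223)⁴ − (615)⁴ = 2.24×10^12 − 1.43×10^11 = 2.09×10^12 K⁴.
Q = 0.796 × 5.67×10⁻⁸ × 4.30 × 2.09×10^12 = 4.06×10^5 W.

Q ≈ 4.06×10^5 W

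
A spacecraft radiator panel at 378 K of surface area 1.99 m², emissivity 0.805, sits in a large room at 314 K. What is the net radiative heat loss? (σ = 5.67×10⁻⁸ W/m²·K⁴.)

Q ≈ 971 W

Q = εσA(T⁴ − T_s⁴). T⁴ − T_s⁴ = (378)⁴ − (314)⁴ = 2.04×10^10 − 9.72×10^9 = 1.07×10^10 K⁴.
Q = 0.805 × 5.67×10⁻⁸ × 1.99 × 1.07×10^10 = 971 W.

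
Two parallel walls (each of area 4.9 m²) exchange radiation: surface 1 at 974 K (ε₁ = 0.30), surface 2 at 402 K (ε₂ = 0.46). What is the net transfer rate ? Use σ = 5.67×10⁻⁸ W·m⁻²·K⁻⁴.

Q ≈ 53900 W

For two large parallel gray plates, q = σ(T₁⁴ − T₂⁴) / (1/ε₁ + 1/ε₂ − 1).
1/ε₁ + 1/ε₂ − 1 = 1/0.30 + 1/0.46 − 1 = 4.507.
T₁⁴ − T₂⁴ = 9.00×10^11 − 2.61×10^10 = 8.74×10^11 K⁴.
q = 5.67×10⁻⁸ × 8.74×10^11 / 4.507 = 11000 W/m².
Q = q·A = 11000 × 4.9 = 53900 W.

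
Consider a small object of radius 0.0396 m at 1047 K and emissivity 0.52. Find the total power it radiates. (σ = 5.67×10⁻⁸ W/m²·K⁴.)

A = 4πr² = 4π × (0.0396)² = 0.0197 m².
Stefan–Boltzmann: P = εσAT⁴ = 0.52 × 5.67×10⁻⁸ × 0.0197 × (1047)⁴ = 0.52 × 5.67×10⁻⁸ × 0.0197 × 1.20×10^12.
P = 698 W.

P ≈ 698 W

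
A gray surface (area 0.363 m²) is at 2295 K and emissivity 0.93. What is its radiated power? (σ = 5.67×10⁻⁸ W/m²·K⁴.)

P = εσAT⁴ = 0.93 × 5.67×10⁻⁸ × 0.363 × (2295)⁴ = 0.93 × 5.67×10⁻⁸ × 0.363 × 2.77×10^13.
P = 5.31×10^5 W.

P ≈ 5.31×10^5 W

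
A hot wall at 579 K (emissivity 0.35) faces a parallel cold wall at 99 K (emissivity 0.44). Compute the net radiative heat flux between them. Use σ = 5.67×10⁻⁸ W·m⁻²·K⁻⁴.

For two large parallel gray plates, q = σ(T₁⁴ − T₂⁴) / (1/ε₁ + 1/ε₂ − 1).
1/ε₁ + 1/ε₂ − 1 = 1/0.35 + 1/0.44 − 1 = 4.130.
T₁⁴ − T₂⁴ = 1.12×10^11 − 9.61×10^7 = 1.12×10^11 K⁴.
q = 5.67×10⁻⁸ × 1.12×10^11 / 4.130 = 1540 W/m².

q ≈ 1540 W/m²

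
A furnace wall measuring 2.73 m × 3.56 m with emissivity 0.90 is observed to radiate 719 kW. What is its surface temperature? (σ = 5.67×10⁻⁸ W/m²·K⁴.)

A = 2.73 × 3.56 = 9.72 m².
From P = εσAT⁴, T = (P / εσA)^(1/4) = (7.19×10^5 / (0.90 × 5.67×10⁻⁸ × 9.72))^(1/4).
T = (1.45×10^12)^(1/4) = 1100 K.

T ≈ 1100 K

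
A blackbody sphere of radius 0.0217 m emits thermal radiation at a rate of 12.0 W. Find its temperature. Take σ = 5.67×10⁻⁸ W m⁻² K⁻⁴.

T ≈ 435 K

A = 4πr² = 4π × (0.0217)² = 5.92×10^-3 m².
From P = σAT⁴, T = (P / σA)^(1/4) = (12.0 / (5.67×10⁻⁸ × 5.92×10^-3))^(1/4).
T = (3.58×10^10)^(1/4) = 435 K.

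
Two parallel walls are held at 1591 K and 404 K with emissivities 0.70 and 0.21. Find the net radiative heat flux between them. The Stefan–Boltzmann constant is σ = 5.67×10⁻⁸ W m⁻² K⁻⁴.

q ≈ 69700 W/m²

For two large parallel gray plates, q = σ(T₁⁴ − T₂⁴) / (1/ε₁ + 1/ε₂ − 1).
1/ε₁ + 1/ε₂ − 1 = 1/0.70 + 1/0.21 − 1 = 5.190.
T₁⁴ − T₂⁴ = 6.41×10^12 − 2.66×10^10 = 6.38×10^12 K⁴.
q = 5.67×10⁻⁸ × 6.38×10^12 / 5.190 = 69700 W/m².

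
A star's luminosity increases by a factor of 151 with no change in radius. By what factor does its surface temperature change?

factor ≈ 3.51

P ∝ T⁴ ⇒ T ∝ P^(1/4), so T scales by (151)^(1/4) = 3.51.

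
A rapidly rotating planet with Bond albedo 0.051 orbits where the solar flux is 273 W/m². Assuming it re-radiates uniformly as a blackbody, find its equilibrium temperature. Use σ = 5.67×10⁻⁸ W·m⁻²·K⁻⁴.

T ≈ 184 K

Power absorbed = (1−a)S·πR²; power emitted = 4πR²σT⁴. Equating and cancelling πR²:
T = ((1−a)S / 4σ)^(1/4) = (259 / (4 × 5.67×10⁻⁸))^(1/4) = (1.14×10^9)^(1/4).
T = 184 K.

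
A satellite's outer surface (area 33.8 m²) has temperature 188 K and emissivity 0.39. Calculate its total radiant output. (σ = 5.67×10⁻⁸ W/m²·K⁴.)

P ≈ 934 W

P = εσAT⁴ = 0.39 × 5.67×10⁻⁸ × 33.8 × (188)⁴ = 0.39 × 5.67×10⁻⁸ × 33.8 × 1.25×10^9.
P = 934 W.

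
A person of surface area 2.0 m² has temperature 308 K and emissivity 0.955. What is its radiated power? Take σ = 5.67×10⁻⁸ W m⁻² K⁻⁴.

Stefan–Boltzmann: P = εσAT⁴ = 0.955 × 5.67×10⁻⁸ × 2.00 × (308)⁴ = 0.955 × 5.67×10⁻⁸ × 2.00 × 9.00×10^9.
P = 975 W.

P ≈ 975 W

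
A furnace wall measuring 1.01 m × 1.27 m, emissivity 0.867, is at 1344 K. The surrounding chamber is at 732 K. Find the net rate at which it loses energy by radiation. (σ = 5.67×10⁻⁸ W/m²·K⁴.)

A = 1.01 × 1.27 = 1.28 m².
Q = εσA(T⁴ − T_s⁴). T⁴ − T_s⁴ = (1344)⁴ − (732)⁴ = 3.26×10^12 − 2.87×10^11 = 2.98×10^12 K⁴.
Q = 0.867 × 5.67×10⁻⁸ × 1.28 × 2.98×10^12 = 1.88×10^5 W.

Q ≈ 1.88×10^5 W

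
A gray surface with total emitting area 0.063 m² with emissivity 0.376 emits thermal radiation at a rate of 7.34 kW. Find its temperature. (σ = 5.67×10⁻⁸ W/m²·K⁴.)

T ≈ 1530 K

From P = εσAT⁴, T = (P / εσA)^(1/4) = (7340 / (0.376 × 5.67×10⁻⁸ × 0.0630))^(1/4).
T = (5.46×10^12)^(1/4) = 1530 K.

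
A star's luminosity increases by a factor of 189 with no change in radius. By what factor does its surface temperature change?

P ∝ T⁴ ⇒ T ∝ P^(1/4), so T scales by (189)^(1/4) = 3.71.

factor ≈ 3.71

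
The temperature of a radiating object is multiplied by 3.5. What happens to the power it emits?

factor ≈ 150

P ∝ T⁴, so the power scales as (3.5)⁴ = 150.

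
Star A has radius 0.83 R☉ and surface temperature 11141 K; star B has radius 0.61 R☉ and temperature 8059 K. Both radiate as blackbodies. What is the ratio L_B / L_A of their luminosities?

L = 4πR²σT⁴ ∝ R²T⁴, so L_B/L_A = (0.61/0.83)² × (8059/11141)⁴ = 0.540 × 0.274 = 0.148.

L_B/L_A ≈ 0.148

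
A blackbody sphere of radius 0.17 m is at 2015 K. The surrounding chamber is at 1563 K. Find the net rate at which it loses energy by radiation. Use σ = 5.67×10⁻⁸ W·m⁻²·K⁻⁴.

Q ≈ 2.17×10^5 W

A = 4πr² = 4π × (0.17)² = 0.363 m².
Q = σA(T⁴ − T_s⁴). T⁴ − T_s⁴ = (2015)⁴ − (1563)⁴ = 1.65×10^13 − 5.97×10^12 = 1.05×10^13 K⁴.
Q = 5.67×10⁻⁸ × 0.363 × 1.05×10^13 = 2.17×10^5 W.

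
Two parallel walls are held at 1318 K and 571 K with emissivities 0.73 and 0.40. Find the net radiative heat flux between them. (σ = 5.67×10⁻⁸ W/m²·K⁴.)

q ≈ 57500 W/m²

For two large parallel gray plates, q = σ(T₁⁴ − T₂⁴) / (1/ε₁ + 1/ε₂ − 1).
1/ε₁ + 1/ε₂ − 1 = 1/0.73 + 1/0.40 − 1 = 2.870.
T₁⁴ − T₂⁴ = 3.02×10^12 − 1.06×10^11 = 2.91×10^12 K⁴.
q = 5.67×10⁻⁸ × 2.91×10^12 / 2.870 = 57500 W/m².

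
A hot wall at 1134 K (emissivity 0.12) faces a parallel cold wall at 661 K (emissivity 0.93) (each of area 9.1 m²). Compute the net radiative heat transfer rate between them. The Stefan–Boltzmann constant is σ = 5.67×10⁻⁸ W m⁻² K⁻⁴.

Q ≈ 89800 W

For two large parallel gray plates, q = σ(T₁⁴ − T₂⁴) / (1/ε₁ + 1/ε₂ − 1).
1/ε₁ + 1/ε₂ − 1 = 1/0.12 + 1/0.93 − 1 = 8.409.
T₁⁴ − T₂⁴ = 1.65×10^12 − 1.91×10^11 = 1.46×10^12 K⁴.
q = 5.67×10⁻⁸ × 1.46×10^12 / 8.409 = 9860 W/m².
Q = q·A = 9860 × 9.1 = 89800 W.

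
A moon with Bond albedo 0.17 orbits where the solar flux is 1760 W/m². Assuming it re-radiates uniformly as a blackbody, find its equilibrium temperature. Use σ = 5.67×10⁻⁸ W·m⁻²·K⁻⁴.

Power absorbed = (1−a)S·πR²; power emitted = 4πR²σT⁴. Equating and cancelling πR²:
T = ((1−a)S / 4σ)^(1/4) = (1460 / (4 × 5.67×10⁻⁸))^(1/4) = (6.44×10^9)^(1/4).
T = 283 K.

T ≈ 283 K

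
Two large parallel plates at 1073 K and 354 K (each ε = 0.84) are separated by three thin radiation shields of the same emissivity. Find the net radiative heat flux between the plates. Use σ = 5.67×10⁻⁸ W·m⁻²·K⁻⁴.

Each of the 4 gaps contributes resistance (2/ε − 1) = 2/0.84 − 1 = 1.381; total = 5.524.
q = σ(T₁⁴ − T₂⁴) / 5.524 = 5.67×10⁻⁸ × 1.31×10^12 / 5.524 = 13400 W/m².

q ≈ 13400 W/m²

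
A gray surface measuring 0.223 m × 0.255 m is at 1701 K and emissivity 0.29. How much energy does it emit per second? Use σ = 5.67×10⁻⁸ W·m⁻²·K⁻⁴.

A = 0.223 × 0.255 = 0.0569 m².
P = εσAT⁴ = 0.29 × 5.67×10⁻⁸ × 0.0569 × (1701)⁴ = 0.29 × 5.67×10⁻⁸ × 0.0569 × 8.37×10^12.
P = 7830 W.

P ≈ 7830 W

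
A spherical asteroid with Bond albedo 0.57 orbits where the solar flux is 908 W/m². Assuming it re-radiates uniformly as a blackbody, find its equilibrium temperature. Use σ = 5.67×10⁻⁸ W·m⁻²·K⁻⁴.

T ≈ 204 K

Power absorbed = (1−a)S·πR²; power emitted = 4πR²σT⁴. Equating and cancelling πR²:
T = ((1−a)S / 4σ)^(1/4) = (390 / (4 × 5.67×10⁻⁸))^(1/4) = (1.72×10^9)^(1/4).
T = 204 K.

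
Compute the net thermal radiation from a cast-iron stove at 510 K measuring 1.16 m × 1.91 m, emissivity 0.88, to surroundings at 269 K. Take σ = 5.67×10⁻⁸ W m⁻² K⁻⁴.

A = 1.16 × 1.91 = 2.22 m².
Q = εσA(T⁴ − T_s⁴). T⁴ − T_s⁴ = (510)⁴ − (269)⁴ = 6.77×10^10 − 5.24×10^9 = 6.24×10^10 K⁴.
Q = 0.88 × 5.67×10⁻⁸ × 2.22 × 6.24×10^10 = 6900 W.

Q ≈ 6900 W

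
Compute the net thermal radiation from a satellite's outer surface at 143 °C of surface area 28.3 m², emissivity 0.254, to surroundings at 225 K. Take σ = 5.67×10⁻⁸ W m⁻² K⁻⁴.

Convert: 143 °C = 416 K.
Q = εσA(T⁴ − T_s⁴). T⁴ − T_s⁴ = (416)⁴ − (225)⁴ = 2.99×10^10 − 2.56×10^9 = 2.74×10^10 K⁴.
Q = 0.254 × 5.67×10⁻⁸ × 28.3 × 2.74×10^10 = 11200 W.

Q ≈ 11200 W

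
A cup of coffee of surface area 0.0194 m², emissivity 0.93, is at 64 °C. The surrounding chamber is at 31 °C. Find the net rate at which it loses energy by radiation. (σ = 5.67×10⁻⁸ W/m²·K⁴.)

Q ≈ 4.46 W

Convert: 64 °C = 337 K; 31 °C = 304 K.
Q = εσA(T⁴ − T_s⁴). T⁴ − T_s⁴ = (337)⁴ − (304)⁴ = 1.29×10^10 − 8.54×10^9 = 4.36×10^9 K⁴.
Q = 0.93 × 5.67×10⁻⁸ × 0.0194 × 4.36×10^9 = 4.46 W.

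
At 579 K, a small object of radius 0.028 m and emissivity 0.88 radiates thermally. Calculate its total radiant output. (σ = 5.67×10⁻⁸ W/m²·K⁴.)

P ≈ 55.2 W

A = 4πr² = 4π × (0.028)² = 9.85×10^-3 m².
P = εσAT⁴ = 0.88 × 5.67×10⁻⁸ × 9.85×10^-3 × (579)⁴ = 0.88 × 5.67×10⁻⁸ × 9.85×10^-3 × 1.12×10^11.
P = 55.2 W.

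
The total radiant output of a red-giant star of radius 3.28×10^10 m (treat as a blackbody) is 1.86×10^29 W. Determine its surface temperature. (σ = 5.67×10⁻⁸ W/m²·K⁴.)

T ≈ 3950 K

A = 4πr² = 4π × (3.28×10^10)² = 1.35×10^22 m².
From P = σAT⁴, T = (P / σA)^(1/4) = (1.86×10^29 / (5.67×10⁻⁸ × 1.35×10^22))^(1/4).
T = (2.43×10^14)^(1/4) = 3950 K.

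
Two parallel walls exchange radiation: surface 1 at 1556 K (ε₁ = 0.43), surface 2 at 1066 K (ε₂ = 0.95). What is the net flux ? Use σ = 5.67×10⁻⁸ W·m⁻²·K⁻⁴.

For two large parallel gray plates, q = σ(T₁⁴ − T₂⁴) / (1/ε₁ + 1/ε₂ − 1).
1/ε₁ + 1/ε₂ − 1 = 1/0.43 + 1/0.95 − 1 = 2.378.
T₁⁴ − T₂⁴ = 5.86×10^12 − 1.29×10^12 = 4.57×10^12 K⁴.
q = 5.67×10⁻⁸ × 4.57×10^12 / 2.378 = 1.09×10^5 W/m².

q ≈ 1.09×10^5 W/m²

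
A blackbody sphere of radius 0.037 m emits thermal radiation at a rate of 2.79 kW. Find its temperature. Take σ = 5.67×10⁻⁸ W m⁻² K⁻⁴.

A = 4πr² = 4π × (0.037)² = 0.0172 m².
From P = σAT⁴, T = (P / σA)^(1/4) = (2790 / (5.67×10⁻⁸ × 0.0172))^(1/4).
T = (2.86×10^12)^(1/4) = 1300 K.

T ≈ 1300 K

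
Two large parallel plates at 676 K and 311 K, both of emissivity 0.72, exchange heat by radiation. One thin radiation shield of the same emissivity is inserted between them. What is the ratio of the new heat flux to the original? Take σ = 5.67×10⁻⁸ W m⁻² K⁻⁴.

With N identical shields there are N+1 = 2 gaps in series, each with the same radiative resistance, so the flux falls to 1/(N+1) of its unshielded value.

ratio ≈ 0.500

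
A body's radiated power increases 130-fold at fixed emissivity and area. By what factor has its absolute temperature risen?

P ∝ T⁴ ⇒ T ∝ P^(1/4), so T scales by (130)^(1/4) = 3.38.

factor ≈ 3.38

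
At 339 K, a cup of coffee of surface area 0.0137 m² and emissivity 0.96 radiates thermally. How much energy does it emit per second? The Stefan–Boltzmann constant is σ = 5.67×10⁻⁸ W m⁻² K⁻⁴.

Stefan–Boltzmann: P = εσAT⁴ = 0.96 × 5.67×10⁻⁸ × 0.0137 × (339)⁴ = 0.96 × 5.67×10⁻⁸ × 0.0137 × 1.32×10^10.
P = 9.85 W.

P ≈ 9.85 W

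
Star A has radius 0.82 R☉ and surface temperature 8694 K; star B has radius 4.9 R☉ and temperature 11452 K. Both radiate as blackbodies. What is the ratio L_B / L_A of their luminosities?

L_B/L_A ≈ 108

L = 4πR²σT⁴ ∝ R²T⁴, so L_B/L_A = (4.9/0.82)² × (11452/8694)⁴ = 35.7 × 3.01 = 108.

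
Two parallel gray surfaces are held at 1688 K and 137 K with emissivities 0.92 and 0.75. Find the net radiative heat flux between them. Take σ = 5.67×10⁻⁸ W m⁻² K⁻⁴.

For two large parallel gray plates, q = σ(T₁⁴ − T₂⁴) / (1/ε₁ + 1/ε₂ − 1).
1/ε₁ + 1/ε₂ − 1 = 1/0.92 + 1/0.75 − 1 = 1.420.
T₁⁴ − T₂⁴ = 8.12×10^12 − 3.52×10^8 = 8.12×10^12 K⁴.
q = 5.67×10⁻⁸ × 8.12×10^12 / 1.420 = 3.24×10^5 W/m².

q ≈ 3.24×10^5 W/m²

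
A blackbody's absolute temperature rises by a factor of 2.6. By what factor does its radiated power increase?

P ∝ T⁴, so the power scales as (2.6)⁴ = 45.7.

factor ≈ 45.7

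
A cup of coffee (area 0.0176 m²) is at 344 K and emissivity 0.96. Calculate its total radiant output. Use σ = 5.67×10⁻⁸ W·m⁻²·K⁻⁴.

P ≈ 13.4 W

Stefan–Boltzmann: P = εσAT⁴ = 0.96 × 5.67×10⁻⁸ × 0.0176 × (344)⁴ = 0.96 × 5.67×10⁻⁸ × 0.0176 × 1.40×10^10.
P = 13.4 W.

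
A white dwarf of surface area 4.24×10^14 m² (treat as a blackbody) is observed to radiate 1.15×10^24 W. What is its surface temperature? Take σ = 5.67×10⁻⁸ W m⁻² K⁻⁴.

From P = σAT⁴, T = (P / σA)^(1/4) = (1.15×10^24 / (5.67×10⁻⁸ × 4.24×10^14))^(1/4).
T = (4.78×10^16)^(1/4) = 14800 K.

T ≈ 14800 K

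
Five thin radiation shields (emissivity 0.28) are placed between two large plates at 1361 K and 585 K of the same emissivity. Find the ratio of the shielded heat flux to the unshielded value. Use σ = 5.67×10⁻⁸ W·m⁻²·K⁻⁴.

With N identical shields there are N+1 = 6 gaps in series, each with the same radiative resistance, so the flux falls to 1/(N+1) of its unshielded value.

ratio ≈ 0.167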